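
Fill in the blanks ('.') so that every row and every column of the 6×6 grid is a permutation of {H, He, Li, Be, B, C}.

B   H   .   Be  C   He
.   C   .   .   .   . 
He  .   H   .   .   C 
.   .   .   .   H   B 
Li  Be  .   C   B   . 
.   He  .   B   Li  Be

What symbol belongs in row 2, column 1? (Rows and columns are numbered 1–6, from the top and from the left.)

Be

(r1,c3): row 1 has {H,He,Be,B,C}; column 3 has {H}, so it must be Li.
(r3,c4): row 3 has {H,He,C}; column 4 has {Be,B,C}, so it must be Li.
(r3,c5): row 3 has {H,He,Li,C}; column 5 has {H,Li,B,C}, so it must be Be.
(r4,c2): row 4 has {H,B}; column 2 has {H,He,Be,C}, so it must be Li.
(r4,c4): row 4 has {H,Li,B}; column 4 has {Li,Be,B,C}, so it must be He.
(r5,c3): row 5 has {Li,Be,B,C}; column 3 has {H,Li}, so it must be He.
(r5,c6): row 5 has {He,Li,Be,B,C}; column 6 has {He,Be,B,C}, so it must be H.
(r6,c3): row 6 has {He,Li,Be,B}; column 3 has {H,He,Li}, so it must be C.
(r2,c4): row 2 has {C}; column 4 has {He,Li,Be,B,C}, so it must be H.
(r2,c5): row 2 has {H,C}; column 5 has {H,Li,Be,B,C}, so it must be He.
(r2,c6): row 2 has {H,He,C}; column 6 has {H,He,Be,B,C}, so it must be Li.
(r3,c2): row 3 has {H,He,Li,Be,C}; column 2 has {H,He,Li,Be,C}, so it must be B.
(r4,c3): row 4 has {H,He,Li,B}; column 3 has {H,He,Li,C}, so it must be Be.
(r6,c1): row 6 has {He,Li,Be,B,C}; column 1 has {He,Li,B}, so it must be H.
(r2,c1): row 2 has {H,He,Li,C}; column 1 has {H,He,Li,B}, so it must be Be.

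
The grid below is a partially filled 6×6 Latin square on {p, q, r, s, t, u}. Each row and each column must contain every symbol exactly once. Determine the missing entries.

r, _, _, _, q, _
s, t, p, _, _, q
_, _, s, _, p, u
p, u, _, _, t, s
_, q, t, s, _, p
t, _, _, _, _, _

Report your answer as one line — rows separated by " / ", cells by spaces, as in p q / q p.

r s u p q t / s t p r u q / q r s t p u / p u r q t s / u q t s r p / t p q u s r

Cell (r1,c3): row 1 has {q,r}; column 3 has {p,s,t} → u.
Cell (r1,c6): row 1 has {q,r,u}; column 6 has {p,q,s,u} → t.
Cell (r3,c1): row 3 has {p,s,u}; column 1 has {p,r,s,t} → q.
Cell (r3,c2): row 3 has {p,q,s,u}; column 2 has {q,t,u} → r.
Cell (r3,c4): row 3 has {p,q,r,s,u}; column 4 has {s} → t.
Cell (r5,c1): row 5 has {p,q,s,t}; column 1 has {p,q,r,s,t} → u.
Cell (r5,c5): row 5 has {p,q,s,t,u}; column 5 has {p,q,t} → r.
Cell (r6,c6): row 6 has {t}; column 6 has {p,q,s,t,u} → r.
Cell (r1,c4): row 1 has {q,r,t,u}; column 4 has {s,t} → p.
Cell (r2,c5): row 2 has {p,q,s,t}; column 5 has {p,q,r,t} → u.
Cell (r6,c3): row 6 has {r,t}; column 3 has {p,s,t,u} → q.
Cell (r6,c4): row 6 has {q,r,t}; column 4 has {p,s,t} → u.
Cell (r6,c5): row 6 has {q,r,t,u}; column 5 has {p,q,r,t,u} → s.
Cell (r1,c2): row 1 has {p,q,r,t,u}; column 2 has {q,r,t,u} → s.
Cell (r2,c4): row 2 has {p,q,s,t,u}; column 4 has {p,s,t,u} → r.
Cell (r4,c3): row 4 has {p,s,t,u}; column 3 has {p,q,s,t,u} → r.
Cell (r4,c4): row 4 has {p,r,s,t,u}; column 4 has {p,r,s,t,u} → q.
Cell (r6,c2): row 6 has {q,r,s,t,u}; column 2 has {q,r,s,t,u} → p.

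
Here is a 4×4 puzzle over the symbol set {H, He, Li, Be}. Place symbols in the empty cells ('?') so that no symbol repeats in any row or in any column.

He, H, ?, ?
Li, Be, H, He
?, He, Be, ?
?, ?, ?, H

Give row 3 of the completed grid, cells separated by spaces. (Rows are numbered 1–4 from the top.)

H He Be Li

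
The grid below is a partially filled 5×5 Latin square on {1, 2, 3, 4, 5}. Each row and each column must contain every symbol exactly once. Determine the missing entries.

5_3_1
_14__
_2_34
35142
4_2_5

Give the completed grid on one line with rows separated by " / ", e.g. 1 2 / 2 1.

At row 1, column 2: row 1 has {1,3,5}; column 2 has {1,2,5}; that leaves 4.
At row 1, column 4: row 1 has {1,3,4,5}; column 4 has {3,4}; that leaves 2.
At row 2, column 1: row 2 has {1,4}; column 1 has {3,4,5}; that leaves 2.
At row 2, column 4: row 2 has {1,2,4}; column 4 has {2,3,4}; that leaves 5.
At row 2, column 5: row 2 has {1,2,4,5}; column 5 has {1,2,4,5}; that leaves 3.
At row 3, column 1: row 3 has {2,3,4}; column 1 has {2,3,4,5}; that leaves 1.
At row 3, column 3: row 3 has {1,2,3,4}; column 3 has {1,2,3,4}; that leaves 5.
At row 5, column 2: row 5 has {2,4,5}; column 2 has {1,2,4,5}; that leaves 3.
At row 5, column 4: row 5 has {2,3,4,5}; column 4 has {2,3,4,5}; that leaves 1.

5 4 3 2 1 / 2 1 4 5 3 / 1 2 5 3 4 / 3 5 1 4 2 / 4 3 2 1 5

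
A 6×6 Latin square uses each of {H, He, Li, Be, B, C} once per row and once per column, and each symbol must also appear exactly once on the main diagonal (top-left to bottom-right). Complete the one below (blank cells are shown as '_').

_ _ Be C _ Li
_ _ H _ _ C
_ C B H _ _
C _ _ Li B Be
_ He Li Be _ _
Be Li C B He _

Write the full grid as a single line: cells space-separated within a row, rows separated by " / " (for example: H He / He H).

(r1,c5) = H
(r2,c2) = Be
(r2,c4) = He
(r2,c5) = Li
(r3,c5) = Be
(r3,c6) = He
(r4,c2) = H
(r4,c3) = He
(r5,c5) = C
(r6,c6) = H
(r1,c1) = He
(r1,c2) = B
(r2,c1) = B
(r3,c1) = Li
(r5,c1) = H
(r5,c6) = B

He B Be C H Li / B Be H He Li C / Li C B H Be He / C H He Li B Be / H He Li Be C B / Be Li C B He H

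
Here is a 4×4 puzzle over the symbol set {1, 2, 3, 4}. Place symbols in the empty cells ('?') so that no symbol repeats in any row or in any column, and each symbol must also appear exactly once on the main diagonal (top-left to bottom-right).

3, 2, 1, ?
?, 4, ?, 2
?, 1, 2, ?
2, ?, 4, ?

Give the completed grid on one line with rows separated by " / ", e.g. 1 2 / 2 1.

(r1,c4) = 4
(r2,c1) = 1
(r2,c3) = 3
(r3,c1) = 4
(r3,c4) = 3
(r4,c2) = 3
(r4,c4) = 1

3 2 1 4 / 1 4 3 2 / 4 1 2 3 / 2 3 4 1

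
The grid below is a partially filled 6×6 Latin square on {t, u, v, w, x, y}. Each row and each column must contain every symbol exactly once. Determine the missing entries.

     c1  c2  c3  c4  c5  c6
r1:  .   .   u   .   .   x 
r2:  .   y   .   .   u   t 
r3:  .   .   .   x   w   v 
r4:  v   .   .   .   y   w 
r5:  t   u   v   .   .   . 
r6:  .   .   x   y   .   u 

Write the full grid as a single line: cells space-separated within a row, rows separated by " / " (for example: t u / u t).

y w u t v x / x y w v u t / u t y x w v / v x t u y w / t u v w x y / w v x y t u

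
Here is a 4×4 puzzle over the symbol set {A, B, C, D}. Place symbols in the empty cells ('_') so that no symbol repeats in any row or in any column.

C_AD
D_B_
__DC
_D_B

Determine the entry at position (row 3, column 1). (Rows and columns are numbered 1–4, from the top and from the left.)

B

At row 1, column 2: row 1 has {A,C,D}; column 2 has {D}; that leaves B.
At row 2, column 4: row 2 has {B,D}; column 4 has {B,C,D}; that leaves A.
At row 3, column 2: row 3 has {C,D}; column 2 has {B,D}; that leaves A.
At row 4, column 1: row 4 has {B,D}; column 1 has {C,D}; that leaves A.
At row 4, column 3: row 4 has {A,B,D}; column 3 has {A,B,D}; that leaves C.
At row 2, column 2: row 2 has {A,B,D}; column 2 has {A,B,D}; that leaves C.
At row 3, column 1: row 3 has {A,C,D}; column 1 has {A,C,D}; that leaves B.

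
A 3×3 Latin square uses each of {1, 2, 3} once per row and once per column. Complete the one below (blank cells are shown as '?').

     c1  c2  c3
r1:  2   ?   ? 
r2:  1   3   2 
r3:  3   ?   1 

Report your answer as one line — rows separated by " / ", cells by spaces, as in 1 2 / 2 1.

2 1 3 / 1 3 2 / 3 2 1

(r1,c2): row 1 has {2}; column 2 has {3}, so it must be 1.
(r1,c3): row 1 has {1,2}; column 3 has {1,2}, so it must be 3.
(r3,c2): row 3 has {1,3}; column 2 has {1,3}, so it must be 2.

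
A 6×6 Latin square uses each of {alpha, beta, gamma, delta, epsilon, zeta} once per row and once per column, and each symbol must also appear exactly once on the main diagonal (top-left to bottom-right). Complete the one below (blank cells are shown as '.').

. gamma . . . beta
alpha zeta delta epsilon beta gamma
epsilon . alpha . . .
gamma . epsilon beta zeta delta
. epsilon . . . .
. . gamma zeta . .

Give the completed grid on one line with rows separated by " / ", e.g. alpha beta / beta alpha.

delta gamma zeta alpha epsilon beta / alpha zeta delta epsilon beta gamma / epsilon beta alpha gamma delta zeta / gamma alpha epsilon beta zeta delta / zeta epsilon beta delta gamma alpha / beta delta gamma zeta alpha epsilon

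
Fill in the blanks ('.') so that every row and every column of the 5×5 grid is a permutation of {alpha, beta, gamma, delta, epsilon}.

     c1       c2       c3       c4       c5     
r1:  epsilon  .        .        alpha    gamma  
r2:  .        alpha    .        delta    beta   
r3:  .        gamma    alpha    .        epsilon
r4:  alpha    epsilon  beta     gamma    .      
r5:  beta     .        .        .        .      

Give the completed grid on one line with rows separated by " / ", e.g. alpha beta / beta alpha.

(r1,c3) = delta
(r2,c1) = gamma
(r2,c3) = epsilon
(r3,c1) = delta
(r3,c4) = beta
(r4,c5) = delta
(r5,c2) = delta
(r5,c3) = gamma
(r5,c4) = epsilon
(r5,c5) = alpha
(r1,c2) = beta

epsilon beta delta alpha gamma / gamma alpha epsilon delta beta / delta gamma alpha beta epsilon / alpha epsilon beta gamma delta / beta delta gamma epsilon alpha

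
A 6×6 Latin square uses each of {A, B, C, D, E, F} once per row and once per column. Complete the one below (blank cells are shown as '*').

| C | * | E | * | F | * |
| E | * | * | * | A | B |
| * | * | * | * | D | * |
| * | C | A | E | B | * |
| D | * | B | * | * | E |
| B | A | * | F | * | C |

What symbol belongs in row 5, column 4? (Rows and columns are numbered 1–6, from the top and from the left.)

(r4,c1) = F
(r4,c6) = D
(r5,c2) = F
(r5,c5) = C
(r6,c3) = D
(r6,c5) = E
(r1,c6) = A
(r2,c2) = D
(r2,c4) = C
(r3,c1) = A
(r3,c4) = B
(r3,c6) = F
(r5,c4) = A

A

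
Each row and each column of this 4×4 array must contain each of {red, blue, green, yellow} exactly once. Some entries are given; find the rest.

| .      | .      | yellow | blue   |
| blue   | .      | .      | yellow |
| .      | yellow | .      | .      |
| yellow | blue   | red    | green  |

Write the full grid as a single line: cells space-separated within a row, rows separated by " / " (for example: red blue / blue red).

red green yellow blue / blue red green yellow / green yellow blue red / yellow blue red green

At row 2, column 3: row 2 has {blue,yellow}; column 3 has {red,yellow}; that leaves green.
At row 3, column 3: row 3 has {yellow}; column 3 has {red,green,yellow}; that leaves blue.
At row 3, column 4: row 3 has {blue,yellow}; column 4 has {blue,green,yellow}; that leaves red.
At row 2, column 2: row 2 has {blue,green,yellow}; column 2 has {blue,yellow}; that leaves red.
At row 3, column 1: row 3 has {red,blue,yellow}; column 1 has {blue,yellow}; that leaves green.
At row 1, column 1: row 1 has {blue,yellow}; column 1 has {blue,green,yellow}; that leaves red.
At row 1, column 2: row 1 has {red,blue,yellow}; column 2 has {red,blue,yellow}; that leaves green.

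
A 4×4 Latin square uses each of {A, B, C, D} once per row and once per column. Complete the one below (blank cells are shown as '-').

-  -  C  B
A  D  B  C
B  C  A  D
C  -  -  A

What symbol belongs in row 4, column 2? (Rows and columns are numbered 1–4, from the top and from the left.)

B

row 1 has {B,C}; column 1 has {A,B,C} — only D is left for (r1,c1).
row 1 has {B,C,D}; column 2 has {C,D} — only A is left for (r1,c2).
row 4 has {A,C}; column 2 has {A,C,D} — only B is left for (r4,c2).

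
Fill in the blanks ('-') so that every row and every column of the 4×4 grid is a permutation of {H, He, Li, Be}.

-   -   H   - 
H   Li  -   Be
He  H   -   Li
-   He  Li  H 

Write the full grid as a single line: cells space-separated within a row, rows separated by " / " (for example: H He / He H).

row 1 has {H}; column 2 has {H,He,Li} — only Be is left for (r1,c2).
row 1 has {H,Be}; column 4 has {H,Li,Be} — only He is left for (r1,c4).
row 2 has {H,Li,Be}; column 3 has {H,Li} — only He is left for (r2,c3).
row 3 has {H,He,Li}; column 3 has {H,He,Li} — only Be is left for (r3,c3).
row 4 has {H,He,Li}; column 1 has {H,He} — only Be is left for (r4,c1).
row 1 has {H,He,Be}; column 1 has {H,He,Be} — only Li is left for (r1,c1).

Li Be H He / H Li He Be / He H Be Li / Be He Li H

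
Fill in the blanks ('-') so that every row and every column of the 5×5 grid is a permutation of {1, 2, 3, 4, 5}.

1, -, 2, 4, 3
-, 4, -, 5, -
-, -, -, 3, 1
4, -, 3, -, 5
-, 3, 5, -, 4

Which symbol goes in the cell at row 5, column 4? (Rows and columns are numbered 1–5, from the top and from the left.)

(r1,c2) = 5
(r2,c3) = 1
(r2,c5) = 2
(r3,c2) = 2
(r3,c3) = 4
(r4,c2) = 1
(r4,c4) = 2
(r5,c1) = 2
(r5,c4) = 1

1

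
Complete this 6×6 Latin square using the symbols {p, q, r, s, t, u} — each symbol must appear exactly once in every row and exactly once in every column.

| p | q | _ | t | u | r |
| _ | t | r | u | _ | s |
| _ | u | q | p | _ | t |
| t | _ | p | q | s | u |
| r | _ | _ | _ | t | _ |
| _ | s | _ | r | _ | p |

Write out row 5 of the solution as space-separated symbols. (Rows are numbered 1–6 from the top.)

r p u s t q

(r1,c3) = s
(r2,c1) = q
(r2,c5) = p
(r3,c1) = s
(r3,c5) = r
(r4,c2) = r
(r5,c2) = p
(r5,c3) = u
(r5,c4) = s
(r5,c6) = q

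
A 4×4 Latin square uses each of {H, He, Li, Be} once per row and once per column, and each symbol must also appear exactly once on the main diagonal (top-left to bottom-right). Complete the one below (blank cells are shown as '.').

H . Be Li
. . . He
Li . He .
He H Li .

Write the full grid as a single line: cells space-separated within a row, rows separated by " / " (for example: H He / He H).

H He Be Li / Be Li H He / Li Be He H / He H Li Be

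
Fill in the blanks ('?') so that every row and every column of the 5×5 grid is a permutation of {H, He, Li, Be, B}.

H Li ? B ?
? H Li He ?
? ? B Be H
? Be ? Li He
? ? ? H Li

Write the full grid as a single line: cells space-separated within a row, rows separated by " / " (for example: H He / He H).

row 1 has {H,Li,B}; column 5 has {H,He,Li} — only Be is left for (r1,c5).
row 2 has {H,He,Li}; column 5 has {H,He,Li,Be} — only B is left for (r2,c5).
row 3 has {H,Be,B}; column 2 has {H,Li,Be} — only He is left for (r3,c2).
row 4 has {He,Li,Be}; column 1 has {H} — only B is left for (r4,c1).
row 4 has {He,Li,Be,B}; column 3 has {Li,B} — only H is left for (r4,c3).
row 5 has {H,Li}; column 2 has {H,He,Li,Be} — only B is left for (r5,c2).
row 1 has {H,Li,Be,B}; column 3 has {H,Li,B} — only He is left for (r1,c3).
row 2 has {H,He,Li,B}; column 1 has {H,B} — only Be is left for (r2,c1).
row 3 has {H,He,Be,B}; column 1 has {H,Be,B} — only Li is left for (r3,c1).
row 5 has {H,Li,B}; column 1 has {H,Li,Be,B} — only He is left for (r5,c1).
row 5 has {H,He,Li,B}; column 3 has {H,He,Li,B} — only Be is left for (r5,c3).

H Li He B Be / Be H Li He B / Li He B Be H / B Be H Li He / He B Be H Li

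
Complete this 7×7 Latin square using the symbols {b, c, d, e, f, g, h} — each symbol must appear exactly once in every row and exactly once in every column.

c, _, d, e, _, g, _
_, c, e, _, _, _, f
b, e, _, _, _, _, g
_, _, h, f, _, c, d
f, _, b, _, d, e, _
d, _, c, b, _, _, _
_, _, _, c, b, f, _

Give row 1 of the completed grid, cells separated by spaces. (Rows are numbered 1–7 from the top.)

c f d e h g b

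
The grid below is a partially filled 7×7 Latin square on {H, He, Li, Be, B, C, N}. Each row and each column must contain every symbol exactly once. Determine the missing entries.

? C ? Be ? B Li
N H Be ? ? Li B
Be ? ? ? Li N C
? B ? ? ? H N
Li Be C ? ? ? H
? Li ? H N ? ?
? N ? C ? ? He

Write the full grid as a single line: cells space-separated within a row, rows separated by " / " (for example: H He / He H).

H C N Be He B Li / N H Be He C Li B / Be He H B Li N C / C B He Li Be H N / Li Be C N B He H / He Li B H N C Be / B N Li C H Be He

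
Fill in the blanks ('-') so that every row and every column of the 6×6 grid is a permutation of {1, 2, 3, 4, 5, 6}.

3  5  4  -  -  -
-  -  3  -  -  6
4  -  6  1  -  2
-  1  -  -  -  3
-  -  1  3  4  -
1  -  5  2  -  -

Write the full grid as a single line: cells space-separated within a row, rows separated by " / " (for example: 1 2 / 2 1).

(r1,c4): row 1 has {3,4,5}; column 4 has {1,2,3}, so it must be 6.
(r1,c6): row 1 has {3,4,5,6}; column 6 has {2,3,6}, so it must be 1.
(r3,c2): row 3 has {1,2,4,6}; column 2 has {1,5}, so it must be 3.
(r3,c5): row 3 has {1,2,3,4,6}; column 5 has {4}, so it must be 5.
(r4,c3): row 4 has {1,3}; column 3 has {1,3,4,5,6}, so it must be 2.
(r4,c5): row 4 has {1,2,3}; column 5 has {4,5}, so it must be 6.
(r5,c6): row 5 has {1,3,4}; column 6 has {1,2,3,6}, so it must be 5.
(r6,c5): row 6 has {1,2,5}; column 5 has {4,5,6}, so it must be 3.
(r6,c6): row 6 has {1,2,3,5}; column 6 has {1,2,3,5,6}, so it must be 4.
(r1,c5): row 1 has {1,3,4,5,6}; column 5 has {3,4,5,6}, so it must be 2.
(r2,c5): row 2 has {3,6}; column 5 has {2,3,4,5,6}, so it must be 1.
(r4,c1): row 4 has {1,2,3,6}; column 1 has {1,3,4}, so it must be 5.
(r4,c4): row 4 has {1,2,3,5,6}; column 4 has {1,2,3,6}, so it must be 4.
(r6,c2): row 6 has {1,2,3,4,5}; column 2 has {1,3,5}, so it must be 6.
(r2,c1): row 2 has {1,3,6}; column 1 has {1,3,4,5}, so it must be 2.
(r2,c2): row 2 has {1,2,3,6}; column 2 has {1,3,5,6}, so it must be 4.
(r2,c4): row 2 has {1,2,3,4,6}; column 4 has {1,2,3,4,6}, so it must be 5.
(r5,c1): row 5 has {1,3,4,5}; column 1 has {1,2,3,4,5}, so it must be 6.
(r5,c2): row 5 has {1,3,4,5,6}; column 2 has {1,3,4,5,6}, so it must be 2.

3 5 4 6 2 1 / 2 4 3 5 1 6 / 4 3 6 1 5 2 / 5 1 2 4 6 3 / 6 2 1 3 4 5 / 1 6 5 2 3 4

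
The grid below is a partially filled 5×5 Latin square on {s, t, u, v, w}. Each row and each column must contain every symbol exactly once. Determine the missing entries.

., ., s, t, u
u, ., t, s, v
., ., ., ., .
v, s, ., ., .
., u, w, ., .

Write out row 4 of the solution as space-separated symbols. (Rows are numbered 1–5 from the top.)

At row 1, column 1: row 1 has {s,t,u}; column 1 has {u,v}; that leaves w.
At row 1, column 2: row 1 has {s,t,u,w}; column 2 has {s,u}; that leaves v.
At row 2, column 2: row 2 has {s,t,u,v}; column 2 has {s,u,v}; that leaves w.
At row 3, column 2: row 3 is empty so far; column 2 has {s,u,v,w}; that leaves t.
At row 4, column 3: row 4 has {s,v}; column 3 has {s,t,w}; that leaves u.
At row 4, column 4: row 4 has {s,u,v}; column 4 has {s,t}; that leaves w.
At row 4, column 5: row 4 has {s,u,v,w}; column 5 has {u,v}; that leaves t.

v s u w t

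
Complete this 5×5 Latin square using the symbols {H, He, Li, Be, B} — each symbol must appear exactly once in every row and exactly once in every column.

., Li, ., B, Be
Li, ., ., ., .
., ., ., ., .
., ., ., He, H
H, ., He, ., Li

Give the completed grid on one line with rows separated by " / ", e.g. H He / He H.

(r1,c1) = He
(r1,c3) = H
(r5,c4) = Be
(r2,c4) = H
(r3,c4) = Li
(r5,c2) = B
(r4,c2) = Be
(r2,c2) = He
(r2,c5) = B
(r3,c2) = H
(r3,c5) = He
(r4,c1) = B
(r4,c3) = Li
(r2,c3) = Be
(r3,c1) = Be
(r3,c3) = B

He Li H B Be / Li He Be H B / Be H B Li He / B Be Li He H / H B He Be Li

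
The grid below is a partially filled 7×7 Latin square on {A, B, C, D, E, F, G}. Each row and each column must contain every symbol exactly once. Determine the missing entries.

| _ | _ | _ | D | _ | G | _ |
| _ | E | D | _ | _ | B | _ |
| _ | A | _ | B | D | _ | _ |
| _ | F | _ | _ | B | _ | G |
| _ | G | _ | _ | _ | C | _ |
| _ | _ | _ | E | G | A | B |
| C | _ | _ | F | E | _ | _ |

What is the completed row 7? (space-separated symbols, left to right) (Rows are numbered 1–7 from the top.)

C B G F E D A

(r5,c4) = A
(r5,c5) = F
(r7,c6) = D
(r7,c7) = A
(r4,c4) = C
(r4,c6) = E
(r7,c2) = B
(r7,c3) = G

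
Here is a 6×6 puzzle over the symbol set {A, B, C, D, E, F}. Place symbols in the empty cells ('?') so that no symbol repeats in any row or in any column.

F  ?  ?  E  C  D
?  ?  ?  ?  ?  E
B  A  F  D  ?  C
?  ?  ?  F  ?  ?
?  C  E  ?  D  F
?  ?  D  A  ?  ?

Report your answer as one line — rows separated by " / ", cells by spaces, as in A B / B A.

(r1,c2) = B
(r1,c3) = A
(r3,c5) = E
(r5,c1) = A
(r5,c4) = B
(r6,c6) = B
(r2,c4) = C
(r4,c6) = A
(r6,c5) = F
(r2,c1) = D
(r2,c2) = F
(r2,c3) = B
(r2,c5) = A
(r4,c3) = C
(r4,c5) = B
(r6,c2) = E
(r4,c1) = E
(r4,c2) = D
(r6,c1) = C

F B A E C D / D F B C A E / B A F D E C / E D C F B A / A C E B D F / C E D A F B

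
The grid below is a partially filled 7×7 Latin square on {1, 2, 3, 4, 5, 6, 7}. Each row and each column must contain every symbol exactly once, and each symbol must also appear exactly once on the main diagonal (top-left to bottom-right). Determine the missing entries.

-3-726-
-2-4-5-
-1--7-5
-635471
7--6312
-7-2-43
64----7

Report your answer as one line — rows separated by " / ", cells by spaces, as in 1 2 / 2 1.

(r1,c1) = 1
(r1,c7) = 4
(r2,c1) = 3
(r2,c7) = 6
(r3,c3) = 6
(r3,c4) = 3
(r3,c6) = 2
(r4,c1) = 2
(r5,c2) = 5
(r5,c3) = 4
(r6,c1) = 5
(r6,c3) = 1
(r6,c5) = 6
(r7,c4) = 1
(r7,c5) = 5
(r7,c6) = 3
(r1,c3) = 5
(r2,c3) = 7
(r2,c5) = 1
(r3,c1) = 4
(r7,c3) = 2

1 3 5 7 2 6 4 / 3 2 7 4 1 5 6 / 4 1 6 3 7 2 5 / 2 6 3 5 4 7 1 / 7 5 4 6 3 1 2 / 5 7 1 2 6 4 3 / 6 4 2 1 5 3 7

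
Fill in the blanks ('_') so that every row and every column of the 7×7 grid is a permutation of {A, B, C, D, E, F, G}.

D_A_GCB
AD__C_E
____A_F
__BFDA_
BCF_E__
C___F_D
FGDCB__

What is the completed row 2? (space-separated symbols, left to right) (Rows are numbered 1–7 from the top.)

Cell (r1,c4): row 1 has {A,B,C,D,G}; column 4 has {C,F} → E.
Cell (r2,c3): row 2 has {A,C,D,E}; column 3 has {A,B,D,F} → G.
Cell (r2,c4): row 2 has {A,C,D,E,G}; column 4 has {C,E,F} → B.
Cell (r2,c6): row 2 has {A,B,C,D,E,G}; column 6 has {A,C} → F.

A D G B C F E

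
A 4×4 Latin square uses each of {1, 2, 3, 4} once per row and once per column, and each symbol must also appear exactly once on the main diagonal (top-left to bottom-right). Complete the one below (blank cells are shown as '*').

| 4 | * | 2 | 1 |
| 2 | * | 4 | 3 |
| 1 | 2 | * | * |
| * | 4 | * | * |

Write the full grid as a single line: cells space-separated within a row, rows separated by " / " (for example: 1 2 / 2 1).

4 3 2 1 / 2 1 4 3 / 1 2 3 4 / 3 4 1 2

row 1 has {1,2,4}; column 2 has {2,4} — only 3 is left for (r1,c2).
row 2 has {2,3,4}; column 2 has {2,3,4}; the diagonal has {4} — only 1 is left for (r2,c2).
row 3 has {1,2}; column 3 has {2,4}; the diagonal has {1,4} — only 3 is left for (r3,c3).
row 3 has {1,2,3}; column 4 has {1,3} — only 4 is left for (r3,c4).
row 4 has {4}; column 1 has {1,2,4} — only 3 is left for (r4,c1).
row 4 has {3,4}; column 3 has {2,3,4} — only 1 is left for (r4,c3).
row 4 has {1,3,4}; column 4 has {1,3,4}; the diagonal has {1,3,4} — only 2 is left for (r4,c4).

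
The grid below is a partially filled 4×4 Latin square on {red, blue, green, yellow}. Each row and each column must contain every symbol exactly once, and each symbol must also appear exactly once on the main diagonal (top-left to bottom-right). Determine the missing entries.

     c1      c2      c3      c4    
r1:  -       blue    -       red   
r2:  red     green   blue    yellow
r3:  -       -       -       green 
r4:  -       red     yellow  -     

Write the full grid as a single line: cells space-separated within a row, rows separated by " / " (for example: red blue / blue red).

(r1,c1) = yellow
(r1,c3) = green
(r3,c1) = blue
(r3,c2) = yellow
(r3,c3) = red
(r4,c1) = green
(r4,c4) = blue

yellow blue green red / red green blue yellow / blue yellow red green / green red yellow blue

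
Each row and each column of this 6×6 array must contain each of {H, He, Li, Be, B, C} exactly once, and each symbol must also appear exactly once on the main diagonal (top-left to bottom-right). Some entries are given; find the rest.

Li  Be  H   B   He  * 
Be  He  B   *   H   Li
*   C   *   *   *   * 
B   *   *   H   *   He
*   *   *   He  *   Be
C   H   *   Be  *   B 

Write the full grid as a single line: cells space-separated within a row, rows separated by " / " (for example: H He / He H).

(r1,c6) = C
(r2,c4) = C
(r3,c3) = Be
(r3,c4) = Li
(r3,c5) = B
(r3,c6) = H
(r4,c2) = Li
(r4,c3) = C
(r4,c5) = Be
(r5,c1) = H
(r5,c2) = B
(r5,c3) = Li
(r5,c5) = C
(r6,c3) = He
(r6,c5) = Li
(r3,c1) = He

Li Be H B He C / Be He B C H Li / He C Be Li B H / B Li C H Be He / H B Li He C Be / C H He Be Li B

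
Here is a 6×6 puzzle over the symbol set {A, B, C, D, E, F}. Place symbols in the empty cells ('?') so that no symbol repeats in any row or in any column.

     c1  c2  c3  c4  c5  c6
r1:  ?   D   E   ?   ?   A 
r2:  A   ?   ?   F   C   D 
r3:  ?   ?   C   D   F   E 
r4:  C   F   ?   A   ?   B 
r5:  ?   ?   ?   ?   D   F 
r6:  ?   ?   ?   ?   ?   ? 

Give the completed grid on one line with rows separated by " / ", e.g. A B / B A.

F D E C B A / A E B F C D / B A C D F E / C F D A E B / E C A B D F / D B F E A C

(r1,c5) = B
(r2,c3) = B
(r3,c1) = B
(r3,c2) = A
(r4,c3) = D
(r4,c5) = E
(r5,c1) = E
(r5,c3) = A
(r6,c3) = F
(r6,c5) = A
(r6,c6) = C
(r1,c1) = F
(r1,c4) = C
(r2,c2) = E
(r5,c4) = B
(r6,c1) = D
(r6,c2) = B
(r6,c4) = E
(r5,c2) = C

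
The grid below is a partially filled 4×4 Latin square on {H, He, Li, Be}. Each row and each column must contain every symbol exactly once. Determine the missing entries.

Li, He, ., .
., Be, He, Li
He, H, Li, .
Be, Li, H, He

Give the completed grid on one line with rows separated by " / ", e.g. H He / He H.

Li He Be H / H Be He Li / He H Li Be / Be Li H He

(r1,c3): row 1 has {He,Li}; column 3 has {H,He,Li}, so it must be Be.
(r1,c4): row 1 has {He,Li,Be}; column 4 has {He,Li}, so it must be H.
(r2,c1): row 2 has {He,Li,Be}; column 1 has {He,Li,Be}, so it must be H.
(r3,c4): row 3 has {H,He,Li}; column 4 has {H,He,Li}, so it must be Be.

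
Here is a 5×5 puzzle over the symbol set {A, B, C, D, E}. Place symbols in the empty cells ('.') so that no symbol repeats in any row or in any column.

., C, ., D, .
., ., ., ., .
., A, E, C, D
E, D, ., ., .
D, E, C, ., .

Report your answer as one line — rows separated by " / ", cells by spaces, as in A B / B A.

row 2 is empty so far; column 2 has {A,C,D,E} — only B is left for (r2,c2).
row 3 has {A,C,D,E}; column 1 has {D,E} — only B is left for (r3,c1).
row 1 has {C,D}; column 1 has {B,D,E} — only A is left for (r1,c1).
row 1 has {A,C,D}; column 3 has {C,E} — only B is left for (r1,c3).
row 1 has {A,B,C,D}; column 5 has {D} — only E is left for (r1,c5).
row 2 has {B}; column 1 has {A,B,D,E} — only C is left for (r2,c1).
row 2 has {B,C}; column 5 has {D,E} — only A is left for (r2,c5).
row 4 has {D,E}; column 3 has {B,C,E} — only A is left for (r4,c3).
row 4 has {A,D,E}; column 4 has {C,D} — only B is left for (r4,c4).
row 4 has {A,B,D,E}; column 5 has {A,D,E} — only C is left for (r4,c5).
row 5 has {C,D,E}; column 4 has {B,C,D} — only A is left for (r5,c4).
row 5 has {A,C,D,E}; column 5 has {A,C,D,E} — only B is left for (r5,c5).
row 2 has {A,B,C}; column 3 has {A,B,C,E} — only D is left for (r2,c3).
row 2 has {A,B,C,D}; column 4 has {A,B,C,D} — only E is left for (r2,c4).

A C B D E / C B D E A / B A E C D / E D A B C / D E C A B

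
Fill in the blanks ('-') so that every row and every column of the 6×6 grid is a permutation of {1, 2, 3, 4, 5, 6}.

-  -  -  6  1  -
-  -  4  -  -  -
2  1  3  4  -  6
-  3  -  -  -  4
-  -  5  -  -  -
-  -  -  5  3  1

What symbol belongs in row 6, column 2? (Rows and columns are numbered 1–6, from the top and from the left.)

2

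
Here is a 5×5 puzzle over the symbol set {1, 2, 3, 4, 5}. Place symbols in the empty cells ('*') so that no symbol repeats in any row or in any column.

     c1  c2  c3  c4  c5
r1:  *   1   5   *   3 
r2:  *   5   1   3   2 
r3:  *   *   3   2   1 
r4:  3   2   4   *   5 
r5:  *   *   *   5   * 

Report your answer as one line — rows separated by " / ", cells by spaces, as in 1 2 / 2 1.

2 1 5 4 3 / 4 5 1 3 2 / 5 4 3 2 1 / 3 2 4 1 5 / 1 3 2 5 4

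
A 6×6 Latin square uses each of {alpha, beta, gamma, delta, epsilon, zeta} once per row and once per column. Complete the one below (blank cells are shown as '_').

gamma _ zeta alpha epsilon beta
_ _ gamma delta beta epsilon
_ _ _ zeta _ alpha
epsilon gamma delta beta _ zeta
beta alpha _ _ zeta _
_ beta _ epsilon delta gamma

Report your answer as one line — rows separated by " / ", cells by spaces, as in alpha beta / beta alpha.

gamma delta zeta alpha epsilon beta / alpha zeta gamma delta beta epsilon / delta epsilon beta zeta gamma alpha / epsilon gamma delta beta alpha zeta / beta alpha epsilon gamma zeta delta / zeta beta alpha epsilon delta gamma

row 1 has {alpha,beta,gamma,epsilon,zeta}; column 2 has {alpha,beta,gamma} — only delta is left for (r1,c2).
row 2 has {beta,gamma,delta,epsilon}; column 2 has {alpha,beta,gamma,delta} — only zeta is left for (r2,c2).
row 3 has {alpha,zeta}; column 1 has {beta,gamma,epsilon} — only delta is left for (r3,c1).
row 3 has {alpha,delta,zeta}; column 2 has {alpha,beta,gamma,delta,zeta} — only epsilon is left for (r3,c2).
row 3 has {alpha,delta,epsilon,zeta}; column 3 has {gamma,delta,zeta} — only beta is left for (r3,c3).
row 3 has {alpha,beta,delta,epsilon,zeta}; column 5 has {beta,delta,epsilon,zeta} — only gamma is left for (r3,c5).
row 4 has {beta,gamma,delta,epsilon,zeta}; column 5 has {beta,gamma,delta,epsilon,zeta} — only alpha is left for (r4,c5).
row 5 has {alpha,beta,zeta}; column 3 has {beta,gamma,delta,zeta} — only epsilon is left for (r5,c3).
row 5 has {alpha,beta,epsilon,zeta}; column 4 has {alpha,beta,delta,epsilon,zeta} — only gamma is left for (r5,c4).
row 5 has {alpha,beta,gamma,epsilon,zeta}; column 6 has {alpha,beta,gamma,epsilon,zeta} — only delta is left for (r5,c6).
row 6 has {beta,gamma,delta,epsilon}; column 3 has {beta,gamma,delta,epsilon,zeta} — only alpha is left for (r6,c3).
row 2 has {beta,gamma,delta,epsilon,zeta}; column 1 has {beta,gamma,delta,epsilon} — only alpha is left for (r2,c1).
row 6 has {alpha,beta,gamma,delta,epsilon}; column 1 has {alpha,beta,gamma,delta,epsilon} — only zeta is left for (r6,c1).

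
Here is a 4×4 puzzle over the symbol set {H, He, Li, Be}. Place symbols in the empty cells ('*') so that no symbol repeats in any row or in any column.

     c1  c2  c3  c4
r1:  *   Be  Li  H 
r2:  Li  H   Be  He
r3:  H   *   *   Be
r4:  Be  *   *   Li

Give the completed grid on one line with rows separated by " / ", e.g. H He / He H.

He Be Li H / Li H Be He / H Li He Be / Be He H Li

(r1,c1) = He
(r3,c3) = He
(r4,c2) = He
(r4,c3) = H
(r3,c2) = Li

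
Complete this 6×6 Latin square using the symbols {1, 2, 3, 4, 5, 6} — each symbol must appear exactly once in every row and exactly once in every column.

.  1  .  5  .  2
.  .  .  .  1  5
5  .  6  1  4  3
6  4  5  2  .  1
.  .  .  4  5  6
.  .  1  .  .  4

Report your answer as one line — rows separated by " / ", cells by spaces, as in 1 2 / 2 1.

4 1 3 5 6 2 / 2 6 4 3 1 5 / 5 2 6 1 4 3 / 6 4 5 2 3 1 / 1 3 2 4 5 6 / 3 5 1 6 2 4

At row 3, column 2: row 3 has {1,3,4,5,6}; column 2 has {1,4}; that leaves 2.
At row 4, column 5: row 4 has {1,2,4,5,6}; column 5 has {1,4,5}; that leaves 3.
At row 5, column 2: row 5 has {4,5,6}; column 2 has {1,2,4}; that leaves 3.
At row 5, column 3: row 5 has {3,4,5,6}; column 3 has {1,5,6}; that leaves 2.
At row 1, column 5: row 1 has {1,2,5}; column 5 has {1,3,4,5}; that leaves 6.
At row 2, column 2: row 2 has {1,5}; column 2 has {1,2,3,4}; that leaves 6.
At row 2, column 4: row 2 has {1,5,6}; column 4 has {1,2,4,5}; that leaves 3.
At row 5, column 1: row 5 has {2,3,4,5,6}; column 1 has {5,6}; that leaves 1.
At row 6, column 2: row 6 has {1,4}; column 2 has {1,2,3,4,6}; that leaves 5.
At row 6, column 4: row 6 has {1,4,5}; column 4 has {1,2,3,4,5}; that leaves 6.
At row 6, column 5: row 6 has {1,4,5,6}; column 5 has {1,3,4,5,6}; that leaves 2.
At row 2, column 3: row 2 has {1,3,5,6}; column 3 has {1,2,5,6}; that leaves 4.
At row 6, column 1: row 6 has {1,2,4,5,6}; column 1 has {1,5,6}; that leaves 3.
At row 1, column 1: row 1 has {1,2,5,6}; column 1 has {1,3,5,6}; that leaves 4.
At row 1, column 3: row 1 has {1,2,4,5,6}; column 3 has {1,2,4,5,6}; that leaves 3.
At row 2, column 1: row 2 has {1,3,4,5,6}; column 1 has {1,3,4,5,6}; that leaves 2.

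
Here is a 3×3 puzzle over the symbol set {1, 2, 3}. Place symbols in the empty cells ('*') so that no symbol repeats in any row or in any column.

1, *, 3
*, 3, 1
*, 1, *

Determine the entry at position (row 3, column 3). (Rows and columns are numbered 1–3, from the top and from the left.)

2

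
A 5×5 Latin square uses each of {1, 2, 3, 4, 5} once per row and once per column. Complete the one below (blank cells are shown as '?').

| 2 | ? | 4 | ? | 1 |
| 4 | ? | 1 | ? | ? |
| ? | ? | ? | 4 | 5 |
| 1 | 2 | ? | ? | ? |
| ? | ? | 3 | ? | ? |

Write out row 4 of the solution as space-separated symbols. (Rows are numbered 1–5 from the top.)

1 2 5 3 4

At row 3, column 1: row 3 has {4,5}; column 1 has {1,2,4}; that leaves 3.
At row 3, column 2: row 3 has {3,4,5}; column 2 has {2}; that leaves 1.
At row 3, column 3: row 3 has {1,3,4,5}; column 3 has {1,3,4}; that leaves 2.
At row 4, column 3: row 4 has {1,2}; column 3 has {1,2,3,4}; that leaves 5.
At row 4, column 4: row 4 has {1,2,5}; column 4 has {4}; that leaves 3.
At row 4, column 5: row 4 has {1,2,3,5}; column 5 has {1,5}; that leaves 4.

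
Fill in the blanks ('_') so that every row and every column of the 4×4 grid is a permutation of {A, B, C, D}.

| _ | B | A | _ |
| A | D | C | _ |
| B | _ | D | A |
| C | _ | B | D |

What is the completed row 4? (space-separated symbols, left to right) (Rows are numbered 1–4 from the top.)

C A B D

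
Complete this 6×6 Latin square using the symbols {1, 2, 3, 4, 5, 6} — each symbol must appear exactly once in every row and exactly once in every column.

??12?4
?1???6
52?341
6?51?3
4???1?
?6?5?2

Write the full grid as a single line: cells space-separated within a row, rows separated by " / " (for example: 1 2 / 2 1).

3 5 1 2 6 4 / 2 1 3 4 5 6 / 5 2 6 3 4 1 / 6 4 5 1 2 3 / 4 3 2 6 1 5 / 1 6 4 5 3 2

(r1,c1) = 3
(r1,c2) = 5
(r1,c5) = 6
(r2,c1) = 2
(r2,c4) = 4
(r3,c3) = 6
(r4,c2) = 4
(r4,c5) = 2
(r5,c2) = 3
(r5,c3) = 2
(r5,c4) = 6
(r5,c6) = 5
(r6,c1) = 1
(r6,c5) = 3
(r2,c3) = 3
(r2,c5) = 5
(r6,c3) = 4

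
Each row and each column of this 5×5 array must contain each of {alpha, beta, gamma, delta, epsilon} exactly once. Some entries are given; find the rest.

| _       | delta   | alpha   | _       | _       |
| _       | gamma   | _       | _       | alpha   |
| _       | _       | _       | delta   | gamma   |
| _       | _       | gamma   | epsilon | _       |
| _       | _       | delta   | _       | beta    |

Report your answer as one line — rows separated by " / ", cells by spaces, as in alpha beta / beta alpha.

beta delta alpha gamma epsilon / delta gamma epsilon beta alpha / epsilon alpha beta delta gamma / alpha beta gamma epsilon delta / gamma epsilon delta alpha beta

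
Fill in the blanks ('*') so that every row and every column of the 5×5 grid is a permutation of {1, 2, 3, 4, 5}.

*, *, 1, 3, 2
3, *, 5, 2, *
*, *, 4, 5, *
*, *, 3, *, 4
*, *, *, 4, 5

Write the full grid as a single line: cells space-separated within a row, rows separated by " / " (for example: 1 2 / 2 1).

(r2,c5) = 1
(r3,c5) = 3
(r4,c4) = 1
(r5,c3) = 2
(r2,c2) = 4
(r5,c1) = 1
(r5,c2) = 3
(r1,c2) = 5
(r3,c1) = 2
(r3,c2) = 1
(r4,c1) = 5
(r4,c2) = 2
(r1,c1) = 4

4 5 1 3 2 / 3 4 5 2 1 / 2 1 4 5 3 / 5 2 3 1 4 / 1 3 2 4 5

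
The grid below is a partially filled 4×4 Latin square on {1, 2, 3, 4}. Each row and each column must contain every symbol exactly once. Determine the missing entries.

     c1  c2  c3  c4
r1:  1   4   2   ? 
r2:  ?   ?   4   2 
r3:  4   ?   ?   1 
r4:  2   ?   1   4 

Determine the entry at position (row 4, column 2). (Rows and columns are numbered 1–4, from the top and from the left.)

3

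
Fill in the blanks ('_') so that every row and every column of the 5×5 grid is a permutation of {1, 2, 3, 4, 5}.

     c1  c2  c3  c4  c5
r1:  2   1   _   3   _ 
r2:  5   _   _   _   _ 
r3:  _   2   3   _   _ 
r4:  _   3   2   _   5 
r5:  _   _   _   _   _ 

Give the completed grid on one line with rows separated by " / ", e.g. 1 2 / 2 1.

At row 1, column 5: row 1 has {1,2,3}; column 5 has {5}; that leaves 4.
At row 2, column 2: row 2 has {5}; column 2 has {1,2,3}; that leaves 4.
At row 2, column 3: row 2 has {4,5}; column 3 has {2,3}; that leaves 1.
At row 2, column 4: row 2 has {1,4,5}; column 4 has {3}; that leaves 2.
At row 2, column 5: row 2 has {1,2,4,5}; column 5 has {4,5}; that leaves 3.
At row 3, column 5: row 3 has {2,3}; column 5 has {3,4,5}; that leaves 1.
At row 5, column 2: row 5 is empty so far; column 2 has {1,2,3,4}; that leaves 5.
At row 5, column 3: row 5 has {5}; column 3 has {1,2,3}; that leaves 4.
At row 5, column 4: row 5 has {4,5}; column 4 has {2,3}; that leaves 1.
At row 5, column 5: row 5 has {1,4,5}; column 5 has {1,3,4,5}; that leaves 2.
At row 1, column 3: row 1 has {1,2,3,4}; column 3 has {1,2,3,4}; that leaves 5.
At row 3, column 1: row 3 has {1,2,3}; column 1 has {2,5}; that leaves 4.
At row 3, column 4: row 3 has {1,2,3,4}; column 4 has {1,2,3}; that leaves 5.
At row 4, column 1: row 4 has {2,3,5}; column 1 has {2,4,5}; that leaves 1.
At row 4, column 4: row 4 has {1,2,3,5}; column 4 has {1,2,3,5}; that leaves 4.
At row 5, column 1: row 5 has {1,2,4,5}; column 1 has {1,2,4,5}; that leaves 3.

2 1 5 3 4 / 5 4 1 2 3 / 4 2 3 5 1 / 1 3 2 4 5 / 3 5 4 1 2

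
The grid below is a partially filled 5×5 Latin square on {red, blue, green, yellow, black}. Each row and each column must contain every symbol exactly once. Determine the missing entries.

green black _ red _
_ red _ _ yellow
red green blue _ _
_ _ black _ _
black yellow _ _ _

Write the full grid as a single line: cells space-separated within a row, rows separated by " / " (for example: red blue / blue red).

green black yellow red blue / blue red green black yellow / red green blue yellow black / yellow blue black green red / black yellow red blue green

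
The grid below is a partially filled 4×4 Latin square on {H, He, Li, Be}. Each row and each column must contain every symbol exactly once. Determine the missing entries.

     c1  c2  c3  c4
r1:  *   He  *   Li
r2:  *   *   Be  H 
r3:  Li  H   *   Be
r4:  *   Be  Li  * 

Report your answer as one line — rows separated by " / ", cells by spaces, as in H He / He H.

Be He H Li / He Li Be H / Li H He Be / H Be Li He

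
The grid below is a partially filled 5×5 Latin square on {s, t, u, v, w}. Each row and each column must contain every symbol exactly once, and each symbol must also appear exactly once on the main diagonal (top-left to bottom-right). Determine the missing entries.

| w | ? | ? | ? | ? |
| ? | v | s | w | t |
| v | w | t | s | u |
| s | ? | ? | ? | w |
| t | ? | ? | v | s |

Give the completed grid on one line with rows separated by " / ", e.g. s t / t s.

w s u t v / u v s w t / v w t s u / s t v u w / t u w v s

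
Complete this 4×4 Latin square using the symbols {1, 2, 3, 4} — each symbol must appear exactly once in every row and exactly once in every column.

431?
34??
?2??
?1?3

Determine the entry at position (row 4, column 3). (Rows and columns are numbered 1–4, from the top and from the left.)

4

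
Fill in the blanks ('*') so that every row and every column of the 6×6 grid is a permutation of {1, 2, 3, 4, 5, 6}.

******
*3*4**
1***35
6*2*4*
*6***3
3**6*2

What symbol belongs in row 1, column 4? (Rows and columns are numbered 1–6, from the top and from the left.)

1

(r3,c4) = 2
(r4,c6) = 1
(r2,c6) = 6
(r3,c2) = 4
(r3,c3) = 6
(r4,c2) = 5
(r4,c4) = 3
(r6,c2) = 1
(r6,c5) = 5
(r1,c2) = 2
(r1,c6) = 4
(r6,c3) = 4
(r1,c1) = 5
(r1,c4) = 1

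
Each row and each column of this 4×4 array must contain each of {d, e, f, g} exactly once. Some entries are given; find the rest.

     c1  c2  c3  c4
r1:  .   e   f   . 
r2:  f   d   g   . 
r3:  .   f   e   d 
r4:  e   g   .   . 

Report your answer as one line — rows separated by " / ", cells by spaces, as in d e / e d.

d e f g / f d g e / g f e d / e g d f

At row 1, column 4: row 1 has {e,f}; column 4 has {d}; that leaves g.
At row 2, column 4: row 2 has {d,f,g}; column 4 has {d,g}; that leaves e.
At row 3, column 1: row 3 has {d,e,f}; column 1 has {e,f}; that leaves g.
At row 4, column 3: row 4 has {e,g}; column 3 has {e,f,g}; that leaves d.
At row 4, column 4: row 4 has {d,e,g}; column 4 has {d,e,g}; that leaves f.
At row 1, column 1: row 1 has {e,f,g}; column 1 has {e,f,g}; that leaves d.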